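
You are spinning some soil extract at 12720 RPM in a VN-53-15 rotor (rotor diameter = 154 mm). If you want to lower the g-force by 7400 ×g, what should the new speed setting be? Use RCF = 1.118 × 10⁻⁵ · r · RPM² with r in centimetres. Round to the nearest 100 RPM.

r = 154 mm / 2 = 77 mm = 7.7 cm
Current RCF = 1.118 × 10⁻⁵ × 7.7 × (12720)² = 1.118 × 10⁻⁵ × 7.7 × 161,798,400 ≈ 13,928.6 × g
Target RCF = 13,928.6 − 7,400 = 6,528.6 × g
N² = 6,528.6 / (8.6086 × 10⁻⁵) = 75,838,115
N ≈ √75,838,115 ≈ 8,708.5

8700 RPM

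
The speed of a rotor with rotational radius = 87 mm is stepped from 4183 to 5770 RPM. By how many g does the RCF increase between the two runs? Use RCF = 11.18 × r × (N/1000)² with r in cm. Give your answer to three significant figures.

1540 g

r = 87 mm = 8.7 cm
RCF₁ = 11.18 × 8.7 × (4.183)² = 11.18 × 8.7 × 17.497489 ≈ 1,701.9 × g
RCF₂ = 11.18 × 8.7 × (5.77)² = 11.18 × 8.7 × 33.2929 ≈ 3,238.3 × g
Increase = 3,238.3 − 1,701.9 = 1,536.4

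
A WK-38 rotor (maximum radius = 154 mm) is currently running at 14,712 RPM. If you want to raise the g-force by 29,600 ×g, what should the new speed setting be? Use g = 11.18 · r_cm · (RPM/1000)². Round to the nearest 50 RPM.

N₂ ≈ 19700 RPM

r = 154 mm = 15.4 cm
Current RCF = 11.18 × 15.4 × (14.712)² = 11.18 × 15.4 × 216.442944 ≈ 37,265.4 × g
Target RCF = 37,265.4 + 29,600 = 66,865.4 × g
(N/1000)² = 66,865.4 / 172.172 = 388.364
N = 1000 × √388.364 ≈ 19,707.0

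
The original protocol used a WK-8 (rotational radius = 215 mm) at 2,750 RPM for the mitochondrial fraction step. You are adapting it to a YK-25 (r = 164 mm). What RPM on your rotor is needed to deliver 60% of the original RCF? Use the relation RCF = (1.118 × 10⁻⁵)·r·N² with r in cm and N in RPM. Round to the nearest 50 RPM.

≈ 2450 RPM

Original rotor: r = 215 mm = 21.5 cm
RCF = 1.118 × 10⁻⁵ × r × N²
RCF_original = 1.118 × 10⁻⁵ × 21.5 × (2750)² = 1.118 × 10⁻⁵ × 21.5 × 7,562,500 ≈ 1,817.8 × g
Target RCF = 0.6 × 1,817.8 ≈ 1,090.7 × g
Your rotor: r = 164 mm = 16.4 cm
1,090.7 = 1.118 × 10⁻⁵ × 16.4 × N²
N² = 1,090.7 / (18.3352 × 10⁻⁵) = 5,948,667
N ≈ √5,948,667 ≈ 2,439.0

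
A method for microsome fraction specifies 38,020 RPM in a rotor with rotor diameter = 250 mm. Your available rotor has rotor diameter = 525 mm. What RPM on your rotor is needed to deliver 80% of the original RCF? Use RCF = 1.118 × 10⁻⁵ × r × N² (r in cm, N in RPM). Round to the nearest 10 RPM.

23470 RPM

Original rotor: r = 250 mm / 2 = 125 mm = 12.5 cm
RCF = 1.118 × 10⁻⁵ × r × N²
RCF_original = 1.118 × 10⁻⁵ × 12.5 × (38020)² = 1.118 × 10⁻⁵ × 12.5 × 1,445,520,400 ≈ 202,011.5 × g
Target RCF = 0.8 × 202,011.5 ≈ 161,609.2 × g
Your rotor: r = 525 mm / 2 = 262.5 mm = 26.25 cm
161,609.2 = 1.118 × 10⁻⁵ × 26.25 × N²
N² = 161,609.2 / (29.3475 × 10⁻⁵) = 550,674,504
N ≈ √550,674,504 ≈ 23,466.5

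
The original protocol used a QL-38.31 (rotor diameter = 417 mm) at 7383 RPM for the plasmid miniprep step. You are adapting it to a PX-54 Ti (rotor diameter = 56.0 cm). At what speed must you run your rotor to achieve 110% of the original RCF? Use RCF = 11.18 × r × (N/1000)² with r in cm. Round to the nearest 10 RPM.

Original rotor: r = 417 mm / 2 = 208.5 mm = 20.85 cm
RCF_original = 11.18 × 20.85 × (7.383)² = 11.18 × 20.85 × 54.508689 ≈ 12,706.1 × g
Target RCF = 1.1 × 12,706.1 ≈ 13,976.7 × g
Your rotor: r = 56.0 / 2 = 28 cm
13,976.7 = 11.18 × 28 × (N/1000)²
(N/1000)² = 13,976.7 / 313.04 = 44.64829
N = 1000 × √44.64829 ≈ 6,681.9

6680 RPM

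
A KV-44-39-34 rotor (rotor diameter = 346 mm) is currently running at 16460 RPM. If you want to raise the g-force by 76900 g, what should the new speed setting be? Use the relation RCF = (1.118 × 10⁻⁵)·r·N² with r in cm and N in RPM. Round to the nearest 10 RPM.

r = 346 mm / 2 = 173 mm = 17.3 cm
Current RCF = 1.118 × 10⁻⁵ × 17.3 × (16460)² = 1.118 × 10⁻⁵ × 17.3 × 270,931,600 ≈ 52,402 × g
Target RCF = 52,402 + 76,900 = 129,302 × g
N² = 129,302 / (19.3414 × 10⁻⁵) = 668,524,512
N ≈ √668,524,512 ≈ 25,855.8

25860 RPM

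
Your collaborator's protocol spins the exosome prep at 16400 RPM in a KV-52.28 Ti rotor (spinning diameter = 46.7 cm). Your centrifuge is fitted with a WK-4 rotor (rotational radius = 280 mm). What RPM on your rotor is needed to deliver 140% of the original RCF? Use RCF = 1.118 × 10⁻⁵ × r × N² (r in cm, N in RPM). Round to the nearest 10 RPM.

17720 RPM

Original rotor: r = 46.7 / 2 = 23.35 cm
RCF_original = 1.118 × 10⁻⁵ × 23.35 × (16400)² = 1.118 × 10⁻⁵ × 23.35 × 268,960,000 ≈ 70,212.8 × g
Target RCF = 1.4 × 70,212.8 ≈ 98,297.9 × g
Your rotor: r = 280 mm = 28.0 cm
98,297.9 = 1.118 × 10⁻⁵ × 28 × N²
N² = 98,297.9 / (31.304 × 10⁻⁵) = 314,010,670
N ≈ √314,010,670 ≈ 17,720.3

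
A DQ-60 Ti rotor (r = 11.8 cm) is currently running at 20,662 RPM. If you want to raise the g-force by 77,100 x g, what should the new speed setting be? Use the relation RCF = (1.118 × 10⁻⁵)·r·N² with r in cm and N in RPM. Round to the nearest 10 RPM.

Current RCF = 1.118 × 10⁻⁵ × 11.8 × (20662)² = 1.118 × 10⁻⁵ × 11.8 × 426,918,244 ≈ 56,320.8 × g
Target RCF = 56,320.8 + 77,100 = 133,420.8 × g
N² = 133,420.8 / (13.1924 × 10⁻⁵) = 1,011,345,926
N ≈ √1,011,345,926 ≈ 31,801.7

≈ 31800 RPM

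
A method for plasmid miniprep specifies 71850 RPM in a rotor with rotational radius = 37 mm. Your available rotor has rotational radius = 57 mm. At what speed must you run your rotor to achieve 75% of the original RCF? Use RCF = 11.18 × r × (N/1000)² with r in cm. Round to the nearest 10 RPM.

50130 RPM

Original rotor: r = 37 mm = 3.7 cm
RCF_original = 11.18 × 3.7 × (71.85)² = 11.18 × 3.7 × 5,162.4225 ≈ 213,548.8 × g
Target RCF = 0.75 × 213,548.8 ≈ 160,161.6 × g
Your rotor: r = 57 mm = 5.7 cm
160,161.6 = 11.18 × 5.7 × (N/1000)²
(N/1000)² = 160,161.6 / 63.726 = 2513.285
N = 1000 × √2513.285 ≈ 50,132.7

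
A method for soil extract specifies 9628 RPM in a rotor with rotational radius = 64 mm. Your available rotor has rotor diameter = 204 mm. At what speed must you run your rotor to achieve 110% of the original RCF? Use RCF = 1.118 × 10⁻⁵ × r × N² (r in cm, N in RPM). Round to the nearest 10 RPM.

Original rotor: r = 64 mm = 6.4 cm
RCF = 1.118 × 10⁻⁵ × r × N²
RCF_original = 1.118 × 10⁻⁵ × 6.4 × (9628)² = 1.118 × 10⁻⁵ × 6.4 × 92,698,384 ≈ 6,632.8 × g
Target RCF = 1.1 × 6,632.8 ≈ 7,296.1 × g
Your rotor: r = 204 mm / 2 = 102 mm = 10.2 cm
7,296.1 = 1.118 × 10⁻⁵ × 10.2 × N²
N² = 7,296.1 / (11.4036 × 10⁻⁵) = 63,980,673
N ≈ √63,980,673 ≈ 7,998.8

≈ 8000 RPM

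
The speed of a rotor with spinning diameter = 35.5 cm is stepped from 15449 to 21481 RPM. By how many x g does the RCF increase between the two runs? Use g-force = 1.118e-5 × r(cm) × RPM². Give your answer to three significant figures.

r = 35.5 / 2 = 17.75 cm
RCF₁ = 1.118 × 10⁻⁵ × 17.75 × (15449)² = 1.118 × 10⁻⁵ × 17.75 × 238,671,601 ≈ 47,363.2 × g
RCF₂ = 1.118 × 10⁻⁵ × 17.75 × (21481)² = 1.118 × 10⁻⁵ × 17.75 × 461,433,361 ≈ 91,569.1 × g
Increase = 91,569.1 − 47,363.2 = 44,205.9

44200 x g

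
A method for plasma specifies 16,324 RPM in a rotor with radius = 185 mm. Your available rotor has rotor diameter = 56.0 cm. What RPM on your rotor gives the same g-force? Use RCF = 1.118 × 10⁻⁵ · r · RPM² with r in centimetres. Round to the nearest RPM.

≈ 13269 RPM

Original rotor: r = 185 mm = 18.5 cm
RCF_original = 1.118 × 10⁻⁵ × 18.5 × (16324)² = 1.118 × 10⁻⁵ × 18.5 × 266,472,976 ≈ 55,114.6 × g
Your rotor: r = 56.0 / 2 = 28 cm
55,114.6 = 1.118 × 10⁻⁵ × 28 × N²
N² = 55,114.6 / (31.304 × 10⁻⁵) = 176,062,484
N ≈ √176,062,484 ≈ 13,268.9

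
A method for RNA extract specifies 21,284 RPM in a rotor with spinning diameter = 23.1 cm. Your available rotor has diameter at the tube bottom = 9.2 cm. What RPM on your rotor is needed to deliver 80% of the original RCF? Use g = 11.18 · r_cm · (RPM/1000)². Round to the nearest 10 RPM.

Original rotor: r = 23.1 / 2 = 11.55 cm
RCF = 11.18 × r × (N/1000)²
RCF_original = 11.18 × 11.55 × (21.284)² = 11.18 × 11.55 × 453.008656 ≈ 58,496.6 × g
Target RCF = 0.8 × 58,496.6 ≈ 46,797.3 × g
Your rotor: r = 9.2 / 2 = 4.6 cm
46,797.3 = 11.18 × 4.6 × (N/1000)²
(N/1000)² = 46,797.3 / 51.428 = 909.9576
N = 1000 × √909.9576 ≈ 30,165.5

≈ 30170 RPM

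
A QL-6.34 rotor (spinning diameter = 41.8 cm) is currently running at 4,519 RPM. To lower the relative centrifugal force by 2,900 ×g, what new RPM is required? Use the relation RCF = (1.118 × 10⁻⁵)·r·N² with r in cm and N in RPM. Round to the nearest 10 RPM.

r = 41.8 / 2 = 20.9 cm
Current RCF = 1.118 × 10⁻⁵ × 20.9 × (4519)² = 1.118 × 10⁻⁵ × 20.9 × 20,421,361 ≈ 4,771.7 × g
Target RCF = 4,771.7 − 2,900 = 1,871.7 × g
N² = 1,871.7 / (23.3662 × 10⁻⁵) = 8,010,288
N ≈ √8,010,288 ≈ 2,830.2

N₂ ≈ 2830 RPM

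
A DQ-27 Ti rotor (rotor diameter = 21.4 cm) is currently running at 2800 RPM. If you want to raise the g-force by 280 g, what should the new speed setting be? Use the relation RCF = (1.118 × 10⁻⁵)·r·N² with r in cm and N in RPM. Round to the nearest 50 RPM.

N₂ ≈ 3200 RPM

r = 21.4 / 2 = 10.7 cm
Current RCF = 1.118 × 10⁻⁵ × 10.7 × (2800)² = 1.118 × 10⁻⁵ × 10.7 × 7,840,000 ≈ 937.9 × g
Target RCF = 937.9 + 280 = 1,217.9 × g
N² = 1,217.9 / (11.9626 × 10⁻⁵) = 10,180,897
N ≈ √10,180,897 ≈ 3,190.8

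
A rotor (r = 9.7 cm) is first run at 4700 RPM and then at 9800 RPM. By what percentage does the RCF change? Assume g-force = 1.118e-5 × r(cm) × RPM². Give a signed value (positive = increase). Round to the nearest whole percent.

RCF ∝ N², so the ratio is (9800/4700)² = (2.085106)² = 4.3477.
Change = 4.3477 − 1 = +3.3477 → +334.8%.

+335%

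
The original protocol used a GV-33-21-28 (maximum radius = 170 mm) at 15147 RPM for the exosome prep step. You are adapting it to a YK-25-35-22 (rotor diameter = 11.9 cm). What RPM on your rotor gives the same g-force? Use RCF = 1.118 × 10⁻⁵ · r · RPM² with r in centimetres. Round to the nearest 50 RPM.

Original rotor: r = 170 mm = 17.0 cm
RCF_original = 1.118 × 10⁻⁵ × 17 × (15147)² = 1.118 × 10⁻⁵ × 17 × 229,431,609 ≈ 43,605.8 × g
Your rotor: r = 11.9 / 2 = 5.95 cm
43,605.8 = 1.118 × 10⁻⁵ × 5.95 × N²
N² = 43,605.8 / (6.6521 × 10⁻⁵) = 655,519,310
N ≈ √655,519,310 ≈ 25,603.1

≈ 25600 RPM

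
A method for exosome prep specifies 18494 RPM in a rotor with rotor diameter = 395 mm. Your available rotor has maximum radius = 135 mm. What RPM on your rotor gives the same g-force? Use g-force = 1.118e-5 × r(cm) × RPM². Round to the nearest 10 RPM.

Original rotor: r = 395 mm / 2 = 197.5 mm = 19.75 cm
RCF_original = 1.118 × 10⁻⁵ × 19.75 × (18494)² = 1.118 × 10⁻⁵ × 19.75 × 342,028,036 ≈ 75,521.5 × g
Your rotor: r = 135 mm = 13.5 cm
75,521.5 = 1.118 × 10⁻⁵ × 13.5 × N²
N² = 75,521.5 / (15.093 × 10⁻⁵) = 500,374,346
N ≈ √500,374,346 ≈ 22,369.0

22370 RPM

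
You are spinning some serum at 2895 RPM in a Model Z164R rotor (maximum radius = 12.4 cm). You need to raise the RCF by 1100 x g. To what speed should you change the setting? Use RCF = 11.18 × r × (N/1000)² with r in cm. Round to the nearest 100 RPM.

Current RCF = 11.18 × 12.4 × (2.895)² = 11.18 × 12.4 × 8.381025 ≈ 1,161.9 × g
Target RCF = 1,161.9 + 1,100 = 2,261.9 × g
(N/1000)² = 2,261.9 / 138.632 = 16.31586
N = 1000 × √16.31586 ≈ 4,039.3

≈ 4000 RPM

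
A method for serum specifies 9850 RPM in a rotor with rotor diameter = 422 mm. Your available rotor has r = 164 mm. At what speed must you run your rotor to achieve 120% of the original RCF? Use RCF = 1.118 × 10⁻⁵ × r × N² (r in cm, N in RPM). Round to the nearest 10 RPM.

≈ 12240 RPM

Original rotor: r = 422 mm / 2 = 211 mm = 21.1 cm
RCF = 1.118 × 10⁻⁵ × r × N²
RCF_original = 1.118 × 10⁻⁵ × 21.1 × (9850)² = 1.118 × 10⁻⁵ × 21.1 × 97,022,500 ≈ 22,887.4 × g
Target RCF = 1.2 × 22,887.4 ≈ 27,464.9 × g
Your rotor: r = 164 mm = 16.4 cm
27,464.9 = 1.118 × 10⁻⁵ × 16.4 × N²
N² = 27,464.9 / (18.3352 × 10⁻⁵) = 149,793,294
N ≈ √149,793,294 ≈ 12,239.0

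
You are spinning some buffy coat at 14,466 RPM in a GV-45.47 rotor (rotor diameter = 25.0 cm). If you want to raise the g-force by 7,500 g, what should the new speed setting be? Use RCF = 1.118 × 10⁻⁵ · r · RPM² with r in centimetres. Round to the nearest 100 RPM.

≈ 16200 RPM

r = 25.0 / 2 = 12.5 cm
Current RCF = 1.118 × 10⁻⁵ × 12.5 × (14466)² = 1.118 × 10⁻⁵ × 12.5 × 209,265,156 ≈ 29,244.8 × g
Target RCF = 29,244.8 + 7,500 = 36,744.8 × g
N² = 36,744.8 / (13.975 × 10⁻⁵) = 262,932,379
N ≈ √262,932,379 ≈ 16,215.2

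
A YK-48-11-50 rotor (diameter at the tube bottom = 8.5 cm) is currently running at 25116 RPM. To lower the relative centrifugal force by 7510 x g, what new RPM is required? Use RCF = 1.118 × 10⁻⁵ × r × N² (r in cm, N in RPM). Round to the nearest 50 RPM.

r = 8.5 / 2 = 4.25 cm
Current RCF = 1.118 × 10⁻⁵ × 4.25 × (25116)² = 1.118 × 10⁻⁵ × 4.25 × 630,813,456 ≈ 29,973.1 × g
Target RCF = 29,973.1 − 7,510 = 22,463.1 × g
N² = 22,463.1 / (4.7515 × 10⁻⁵) = 472,758,076
N ≈ √472,758,076 ≈ 21,743.0

N₂ ≈ 21750 RPM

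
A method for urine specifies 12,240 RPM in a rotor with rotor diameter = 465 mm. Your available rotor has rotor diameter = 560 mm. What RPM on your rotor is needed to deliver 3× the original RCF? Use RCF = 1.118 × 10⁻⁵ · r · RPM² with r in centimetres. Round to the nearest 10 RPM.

19320 RPM

Original rotor: r = 465 mm / 2 = 232.5 mm = 23.25 cm
RCF_original = 1.118 × 10⁻⁵ × 23.25 × (12240)² = 1.118 × 10⁻⁵ × 23.25 × 149,817,600 ≈ 38,942.8 × g
Target RCF = 3 × 38,942.8 ≈ 116,828.4 × g
Your rotor: r = 560 mm / 2 = 280 mm = 28 cm
116,828.4 = 1.118 × 10⁻⁵ × 28 × N²
N² = 116,828.4 / (31.304 × 10⁻⁵) = 373,205,980
N ≈ √373,205,980 ≈ 19,318.5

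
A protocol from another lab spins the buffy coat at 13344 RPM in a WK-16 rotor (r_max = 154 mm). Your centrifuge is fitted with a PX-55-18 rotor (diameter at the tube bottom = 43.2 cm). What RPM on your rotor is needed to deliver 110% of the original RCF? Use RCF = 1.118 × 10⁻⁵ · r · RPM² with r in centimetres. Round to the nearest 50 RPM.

Original rotor: r = 154 mm = 15.4 cm
RCF_original = 1.118 × 10⁻⁵ × 15.4 × (13344)² = 1.118 × 10⁻⁵ × 15.4 × 178,062,336 ≈ 30,657.3 × g
Target RCF = 1.1 × 30,657.3 ≈ 33,723 × g
Your rotor: r = 43.2 / 2 = 21.6 cm
33,723 = 1.118 × 10⁻⁵ × 21.6 × N²
N² = 33,723 / (24.1488 × 10⁻⁵) = 139,646,691
N ≈ √139,646,691 ≈ 11,817.2

≈ 11800 RPM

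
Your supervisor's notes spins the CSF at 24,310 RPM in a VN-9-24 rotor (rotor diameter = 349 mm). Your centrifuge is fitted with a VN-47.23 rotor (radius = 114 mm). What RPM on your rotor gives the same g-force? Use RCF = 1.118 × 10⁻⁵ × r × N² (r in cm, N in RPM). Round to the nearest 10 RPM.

30080 RPM

Original rotor: r = 349 mm / 2 = 174.5 mm = 17.45 cm
RCF_original = 1.118 × 10⁻⁵ × 17.45 × (24310)² = 1.118 × 10⁻⁵ × 17.45 × 590,976,100 ≈ 115,294.1 × g
Your rotor: r = 114 mm = 11.4 cm
115,294.1 = 1.118 × 10⁻⁵ × 11.4 × N²
N² = 115,294.1 / (12.7452 × 10⁻⁵) = 904,608,009
N ≈ √904,608,009 ≈ 30,076.7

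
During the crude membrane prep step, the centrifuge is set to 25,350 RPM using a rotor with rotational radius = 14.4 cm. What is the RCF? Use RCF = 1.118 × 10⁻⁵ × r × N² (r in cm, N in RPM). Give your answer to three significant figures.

RCF ≈ 103000 g

RCF = 1.118 × 10⁻⁵ × 14.4 × (25350)² = 1.118 × 10⁻⁵ × 14.4 × 642,622,500 ≈ 103,457.1 × g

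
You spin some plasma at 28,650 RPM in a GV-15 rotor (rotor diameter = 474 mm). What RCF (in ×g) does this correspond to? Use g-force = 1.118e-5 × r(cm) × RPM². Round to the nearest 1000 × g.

r = 474 mm / 2 = 237 mm = 23.7 cm
RCF = 1.118 × 10⁻⁵ × 23.7 × (28650)² = 1.118 × 10⁻⁵ × 23.7 × 820,822,500 ≈ 217,490.1 × g

RCF ≈ 217000 ×g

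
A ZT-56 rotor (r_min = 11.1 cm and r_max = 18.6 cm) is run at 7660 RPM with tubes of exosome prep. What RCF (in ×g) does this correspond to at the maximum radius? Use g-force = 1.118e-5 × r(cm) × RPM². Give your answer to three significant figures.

≈ 12200 ×g

Use r_max = 18.6 cm.
RCF = 1.118 × 10⁻⁵ × 18.6 × (7660)² = 1.118 × 10⁻⁵ × 18.6 × 58,675,600 ≈ 12,201.5 × g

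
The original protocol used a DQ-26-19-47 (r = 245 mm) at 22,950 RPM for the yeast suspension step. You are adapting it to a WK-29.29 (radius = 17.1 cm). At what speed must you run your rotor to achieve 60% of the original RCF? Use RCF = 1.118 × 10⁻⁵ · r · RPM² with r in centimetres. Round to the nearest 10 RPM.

≈ 21280 RPM

Original rotor: r = 245 mm = 24.5 cm
RCF_original = 1.118 × 10⁻⁵ × 24.5 × (22950)² = 1.118 × 10⁻⁵ × 24.5 × 526,702,500 ≈ 144,269.1 × g
Target RCF = 0.6 × 144,269.1 ≈ 86,561.5 × g
86,561.5 = 1.118 × 10⁻⁵ × 17.1 × N²
N² = 86,561.5 / (19.1178 × 10⁻⁵) = 452,779,609
N ≈ √452,779,609 ≈ 21,278.6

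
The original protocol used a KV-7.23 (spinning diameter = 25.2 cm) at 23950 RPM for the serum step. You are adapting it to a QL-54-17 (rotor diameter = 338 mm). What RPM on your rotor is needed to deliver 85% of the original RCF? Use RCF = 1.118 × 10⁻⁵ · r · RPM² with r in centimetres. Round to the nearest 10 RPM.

Original rotor: r = 25.2 / 2 = 12.6 cm
RCF_original = 1.118 × 10⁻⁵ × 12.6 × (23950)² = 1.118 × 10⁻⁵ × 12.6 × 573,602,500 ≈ 80,802.2 × g
Target RCF = 0.85 × 80,802.2 ≈ 68,681.9 × g
Your rotor: r = 338 mm / 2 = 169 mm = 16.9 cm
68,681.9 = 1.118 × 10⁻⁵ × 16.9 × N²
N² = 68,681.9 / (18.8942 × 10⁻⁵) = 363,507,849
N ≈ √363,507,849 ≈ 19,065.9

≈ 19070 RPM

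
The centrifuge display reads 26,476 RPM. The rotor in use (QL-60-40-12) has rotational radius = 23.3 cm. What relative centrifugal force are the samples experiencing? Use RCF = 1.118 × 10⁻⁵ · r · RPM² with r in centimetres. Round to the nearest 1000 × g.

RCF = 1.118 × 10⁻⁵ × r × N²
RCF = 1.118 × 10⁻⁵ × 23.3 × (26476)² = 1.118 × 10⁻⁵ × 23.3 × 700,978,576 ≈ 182,600.7 × g

183000 x g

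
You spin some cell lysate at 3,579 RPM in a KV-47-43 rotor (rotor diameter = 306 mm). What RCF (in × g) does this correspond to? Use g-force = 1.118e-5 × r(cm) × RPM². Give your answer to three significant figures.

≈ 2190 × g

r = 306 mm / 2 = 153 mm = 15.3 cm
RCF = 1.118 × 10⁻⁵ × 15.3 × (3579)² = 1.118 × 10⁻⁵ × 15.3 × 12,809,241 ≈ 2,191.1 × g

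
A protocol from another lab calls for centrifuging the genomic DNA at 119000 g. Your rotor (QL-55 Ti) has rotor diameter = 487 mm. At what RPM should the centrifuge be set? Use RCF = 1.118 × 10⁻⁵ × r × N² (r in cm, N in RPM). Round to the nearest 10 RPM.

20910 RPM

r = 487 mm / 2 = 243.5 mm = 24.35 cm
RCF = 1.118 × 10⁻⁵ × r × N²
119,000 = 1.118 × 10⁻⁵ × 24.35 × N²
N² = 119,000 / (27.2233 × 10⁻⁵) = 437,125,551
N ≈ √437,125,551 ≈ 20,907.5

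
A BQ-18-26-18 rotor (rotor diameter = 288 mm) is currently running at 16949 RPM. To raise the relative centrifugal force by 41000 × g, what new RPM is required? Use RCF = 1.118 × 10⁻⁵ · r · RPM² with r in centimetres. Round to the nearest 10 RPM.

r = 288 mm / 2 = 144 mm = 14.4 cm
Current RCF = 1.118 × 10⁻⁵ × 14.4 × (16949)² = 1.118 × 10⁻⁵ × 14.4 × 287,268,601 ≈ 46,247.9 × g
Target RCF = 46,247.9 + 41,000 = 87,247.9 × g
N² = 87,247.9 / (16.0992 × 10⁻⁵) = 541,939,351
N ≈ √541,939,351 ≈ 23,279.6

≈ 23280 RPM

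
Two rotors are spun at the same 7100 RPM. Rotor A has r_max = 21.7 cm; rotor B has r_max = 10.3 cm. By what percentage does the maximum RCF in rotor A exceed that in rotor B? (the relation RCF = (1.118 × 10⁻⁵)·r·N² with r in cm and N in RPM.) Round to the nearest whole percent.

At equal RPM, RCF scales linearly with r: ratio = 21.7 / 10.3 = 2.1068.
So rotor A delivers 110.7% more g-force.

111%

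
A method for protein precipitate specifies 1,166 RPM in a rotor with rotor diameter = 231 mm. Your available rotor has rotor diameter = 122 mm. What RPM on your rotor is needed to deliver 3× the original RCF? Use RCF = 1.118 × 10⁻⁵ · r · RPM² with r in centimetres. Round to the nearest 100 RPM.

Original rotor: r = 231 mm / 2 = 115.5 mm = 11.55 cm
RCF_original = 1.118 × 10⁻⁵ × 11.55 × (1166)² = 1.118 × 10⁻⁵ × 11.55 × 1,359,556 ≈ 175.6 × g
Target RCF = 3 × 175.6 ≈ 526.8 × g
Your rotor: r = 122 mm / 2 = 61 mm = 6.1 cm
526.8 = 1.118 × 10⁻⁵ × 6.1 × N²
N² = 526.8 / (6.8198 × 10⁻⁵) = 7,724,567
N ≈ √7,724,567 ≈ 2,779.3

2800 RPM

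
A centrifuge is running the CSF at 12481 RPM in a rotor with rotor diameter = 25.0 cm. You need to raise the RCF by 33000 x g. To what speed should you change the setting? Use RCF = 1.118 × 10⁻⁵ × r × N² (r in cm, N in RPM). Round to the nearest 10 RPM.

r = 25.0 / 2 = 12.5 cm
Current RCF = 1.118 × 10⁻⁵ × 12.5 × (12481)² = 1.118 × 10⁻⁵ × 12.5 × 155,775,361 ≈ 21,769.6 × g
Target RCF = 21,769.6 + 33,000 = 54,769.6 × g
N² = 54,769.6 / (13.975 × 10⁻⁵) = 391,911,270
N ≈ √391,911,270 ≈ 19,796.7

≈ 19800 RPM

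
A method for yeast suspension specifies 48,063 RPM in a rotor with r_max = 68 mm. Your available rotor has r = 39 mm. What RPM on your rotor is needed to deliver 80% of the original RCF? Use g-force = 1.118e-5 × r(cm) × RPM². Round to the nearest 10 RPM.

Original rotor: r = 68 mm = 6.8 cm
RCF_original = 1.118 × 10⁻⁵ × 6.8 × (48063)² = 1.118 × 10⁻⁵ × 6.8 × 2,310,051,969 ≈ 175,619.4 × g
Target RCF = 0.8 × 175,619.4 ≈ 140,495.5 × g
Your rotor: r = 39 mm = 3.9 cm
140,495.5 = 1.118 × 10⁻⁵ × 3.9 × N²
N² = 140,495.5 / (4.3602 × 10⁻⁵) = 3,222,226,045
N ≈ √3,222,226,045 ≈ 56,764.7

56760 RPM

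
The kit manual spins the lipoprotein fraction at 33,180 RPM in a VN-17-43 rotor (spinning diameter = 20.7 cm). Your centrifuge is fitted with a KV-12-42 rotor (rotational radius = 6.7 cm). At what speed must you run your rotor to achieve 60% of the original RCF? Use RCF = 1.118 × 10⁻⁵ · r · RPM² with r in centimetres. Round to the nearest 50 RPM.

≈ 31950 RPM

Original rotor: r = 20.7 / 2 = 10.35 cm
RCF = 1.118 × 10⁻⁵ × r × N²
RCF_original = 1.118 × 10⁻⁵ × 10.35 × (33180)² = 1.118 × 10⁻⁵ × 10.35 × 1,100,912,400 ≈ 127,389.9 × g
Target RCF = 0.6 × 127,389.9 ≈ 76,433.9 × g
76,433.9 = 1.118 × 10⁻⁵ × 6.7 × N²
N² = 76,433.9 / (7.4906 × 10⁻⁵) = 1,020,397,565
N ≈ √1,020,397,565 ≈ 31,943.7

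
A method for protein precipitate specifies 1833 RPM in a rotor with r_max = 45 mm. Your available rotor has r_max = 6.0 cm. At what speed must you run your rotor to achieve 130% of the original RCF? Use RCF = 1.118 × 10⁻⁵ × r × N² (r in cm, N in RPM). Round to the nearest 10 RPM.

1810 RPM

Original rotor: r = 45 mm = 4.5 cm
RCF_original = 1.118 × 10⁻⁵ × 4.5 × (1833)² = 1.118 × 10⁻⁵ × 4.5 × 3,359,889 ≈ 169 × g
Target RCF = 1.3 × 169 ≈ 219.7 × g
219.7 = 1.118 × 10⁻⁵ × 6 × N²
N² = 219.7 / (6.708 × 10⁻⁵) = 3,275,194
N ≈ √3,275,194 ≈ 1,809.7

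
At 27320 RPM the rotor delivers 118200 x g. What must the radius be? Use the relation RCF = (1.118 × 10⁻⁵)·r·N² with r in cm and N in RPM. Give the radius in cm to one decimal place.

≈ 14.2 cm

RCF = 1.118 × 10⁻⁵ × r × N²
118200 = 1.118 × 10⁻⁵ × r × (27320)²
r = 118200 / (1.118 × 10⁻⁵ × 746,382,400) = 118200 / 8344.555 ≈ 14.165 cm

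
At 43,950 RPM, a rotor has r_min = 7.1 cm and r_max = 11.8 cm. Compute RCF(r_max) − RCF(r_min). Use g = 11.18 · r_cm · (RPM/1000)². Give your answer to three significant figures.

ΔRCF ≈ 101000 x g

RCF_max = 11.18 × 11.8 × (43.95)² = 11.18 × 11.8 × 1,931.6025 ≈ 254,824.7 × g
RCF_min = 11.18 × 7.1 × (43.95)² = 11.18 × 7.1 × 1,931.6025 ≈ 153,326.7 × g
ΔRCF = 254,824.7 − 153,326.7 = 101,498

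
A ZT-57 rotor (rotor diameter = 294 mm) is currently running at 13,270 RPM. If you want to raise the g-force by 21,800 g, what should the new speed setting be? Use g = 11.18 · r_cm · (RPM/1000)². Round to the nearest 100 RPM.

17600 RPM

r = 294 mm / 2 = 147 mm = 14.7 cm
Current RCF = 11.18 × 14.7 × (13.27)² = 11.18 × 14.7 × 176.0929 ≈ 28,940.2 × g
Target RCF = 28,940.2 + 21,800 = 50,740.2 × g
(N/1000)² = 50,740.2 / 164.346 = 308.7401
N = 1000 × √308.7401 ≈ 17,571.0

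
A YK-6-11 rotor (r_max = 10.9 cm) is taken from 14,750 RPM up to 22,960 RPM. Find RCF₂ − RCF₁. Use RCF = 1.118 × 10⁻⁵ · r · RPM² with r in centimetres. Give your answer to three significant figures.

RCF₁ = 1.118 × 10⁻⁵ × 10.9 × (14750)² = 1.118 × 10⁻⁵ × 10.9 × 217,562,500 ≈ 26,512.6 × g
RCF₂ = 1.118 × 10⁻⁵ × 10.9 × (22960)² = 1.118 × 10⁻⁵ × 10.9 × 527,161,600 ≈ 64,241 × g
Increase = 64,241 − 26,512.6 = 37,728.4

≈ 37700 ×g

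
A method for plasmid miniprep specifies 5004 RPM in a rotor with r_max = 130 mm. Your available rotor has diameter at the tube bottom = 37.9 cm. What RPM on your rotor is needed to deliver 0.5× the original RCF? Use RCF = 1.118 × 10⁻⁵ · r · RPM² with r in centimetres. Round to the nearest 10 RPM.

Original rotor: r = 130 mm = 13.0 cm
RCF_original = 1.118 × 10⁻⁵ × 13 × (5004)² = 1.118 × 10⁻⁵ × 13 × 25,040,016 ≈ 3,639.3 × g
Target RCF = 0.5 × 3,639.3 ≈ 1,819.7 × g
Your rotor: r = 37.9 / 2 = 18.95 cm
1,819.7 = 1.118 × 10⁻⁵ × 18.95 × N²
N² = 1,819.7 / (21.1861 × 10⁻⁵) = 8,589,122
N ≈ √8,589,122 ≈ 2,930.7

≈ 2930 RPM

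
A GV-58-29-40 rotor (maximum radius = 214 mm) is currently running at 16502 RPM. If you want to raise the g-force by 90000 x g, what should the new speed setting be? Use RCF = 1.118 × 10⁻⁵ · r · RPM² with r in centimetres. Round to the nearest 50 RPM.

r = 214 mm = 21.4 cm
Current RCF = 1.118 × 10⁻⁵ × 21.4 × (16502)² = 1.118 × 10⁻⁵ × 21.4 × 272,316,004 ≈ 65,152.1 × g
Target RCF = 65,152.1 + 90,000 = 155,152.1 × g
N² = 155,152.1 / (23.9252 × 10⁻⁵) = 648,488,205
N ≈ √648,488,205 ≈ 25,465.4

≈ 25450 RPM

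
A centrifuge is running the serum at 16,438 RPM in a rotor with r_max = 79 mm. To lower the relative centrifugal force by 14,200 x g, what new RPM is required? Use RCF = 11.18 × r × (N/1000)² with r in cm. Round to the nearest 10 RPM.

10460 RPM

r = 79 mm = 7.9 cm
Current RCF = 11.18 × 7.9 × (16.438)² = 11.18 × 7.9 × 270.207844 ≈ 23,865.3 × g
Target RCF = 23,865.3 − 14,200 = 9,665.3 × g
(N/1000)² = 9,665.3 / 88.322 = 109.4325
N = 1000 × √109.4325 ≈ 10,461.0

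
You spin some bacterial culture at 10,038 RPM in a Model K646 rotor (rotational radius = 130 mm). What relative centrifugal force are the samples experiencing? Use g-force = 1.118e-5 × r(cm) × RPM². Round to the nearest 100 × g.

r = 130 mm = 13.0 cm
RCF = 1.118 × 10⁻⁵ × 13 × (10038)² = 1.118 × 10⁻⁵ × 13 × 100,761,444 ≈ 14,644.7 × g

RCF ≈ 14600 ×g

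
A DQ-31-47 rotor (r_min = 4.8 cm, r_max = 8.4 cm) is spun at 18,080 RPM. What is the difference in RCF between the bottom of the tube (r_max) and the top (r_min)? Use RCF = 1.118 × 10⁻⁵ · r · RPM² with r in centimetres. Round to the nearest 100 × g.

13200 × g

RCF_max = 1.118 × 10⁻⁵ × 8.4 × (18080)² = 1.118 × 10⁻⁵ × 8.4 × 326,886,400 ≈ 30,698.6 × g
RCF_min = 1.118 × 10⁻⁵ × 4.8 × (18080)² = 1.118 × 10⁻⁵ × 4.8 × 326,886,400 ≈ 17,542 × g
ΔRCF = 30,698.6 − 17,542 = 13,156.6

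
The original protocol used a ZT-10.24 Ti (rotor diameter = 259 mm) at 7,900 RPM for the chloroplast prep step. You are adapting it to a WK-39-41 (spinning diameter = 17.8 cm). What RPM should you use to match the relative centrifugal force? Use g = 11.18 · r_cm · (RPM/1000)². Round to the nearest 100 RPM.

9500 RPM

Original rotor: r = 259 mm / 2 = 129.5 mm = 12.95 cm
RCF = 11.18 × r × (N/1000)²
RCF_original = 11.18 × 12.95 × (7.9)² = 11.18 × 12.95 × 62.41 ≈ 9,035.8 × g
Your rotor: r = 17.8 / 2 = 8.9 cm
9,035.8 = 11.18 × 8.9 × (N/1000)²
(N/1000)² = 9,035.8 / 99.502 = 90.81023
N = 1000 × √90.81023 ≈ 9,529.4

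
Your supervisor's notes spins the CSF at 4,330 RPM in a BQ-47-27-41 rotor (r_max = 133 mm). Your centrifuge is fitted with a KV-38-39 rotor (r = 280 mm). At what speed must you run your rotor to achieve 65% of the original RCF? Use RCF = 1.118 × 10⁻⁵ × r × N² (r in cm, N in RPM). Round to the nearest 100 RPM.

≈ 2400 RPM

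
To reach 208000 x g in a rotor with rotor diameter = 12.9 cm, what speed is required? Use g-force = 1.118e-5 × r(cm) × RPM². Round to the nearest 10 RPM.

r = 12.9 / 2 = 6.45 cm
RCF = 1.118 × 10⁻⁵ × r × N²
208,000 = 1.118 × 10⁻⁵ × 6.45 × N²
N² = 208,000 / (7.2111 × 10⁻⁵) = 2,884,442,041
N ≈ √2,884,442,041 ≈ 53,707.0

≈ 53710 RPM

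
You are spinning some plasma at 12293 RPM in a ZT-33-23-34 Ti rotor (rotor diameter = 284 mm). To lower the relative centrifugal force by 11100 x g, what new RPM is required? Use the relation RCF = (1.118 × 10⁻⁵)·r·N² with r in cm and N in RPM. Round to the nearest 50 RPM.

r = 284 mm / 2 = 142 mm = 14.2 cm
Current RCF = 1.118 × 10⁻⁵ × 14.2 × (12293)² = 1.118 × 10⁻⁵ × 14.2 × 151,117,849 ≈ 23,990.9 × g
Target RCF = 23,990.9 − 11,100 = 12,890.9 × g
N² = 12,890.9 / (15.8756 × 10⁻⁵) = 81,199,451
N ≈ √81,199,451 ≈ 9,011.1

9000 RPM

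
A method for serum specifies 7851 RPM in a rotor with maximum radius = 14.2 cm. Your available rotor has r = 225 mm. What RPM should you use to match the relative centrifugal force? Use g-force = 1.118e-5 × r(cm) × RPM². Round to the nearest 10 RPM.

RCF_original = 1.118 × 10⁻⁵ × 14.2 × (7851)² = 1.118 × 10⁻⁵ × 14.2 × 61,638,201 ≈ 9,785.4 × g
Your rotor: r = 225 mm = 22.5 cm
9,785.4 = 1.118 × 10⁻⁵ × 22.5 × N²
N² = 9,785.4 / (25.155 × 10⁻⁵) = 38,900,417
N ≈ √38,900,417 ≈ 6,237.0

6240 RPM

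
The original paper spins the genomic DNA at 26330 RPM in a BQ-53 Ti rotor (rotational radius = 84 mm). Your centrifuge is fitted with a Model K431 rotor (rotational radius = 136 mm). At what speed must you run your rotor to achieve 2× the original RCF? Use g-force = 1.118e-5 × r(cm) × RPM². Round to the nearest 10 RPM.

≈ 29260 RPM

Original rotor: r = 84 mm = 8.4 cm
RCF = 1.118 × 10⁻⁵ × r × N²
RCF_original = 1.118 × 10⁻⁵ × 8.4 × (26330)² = 1.118 × 10⁻⁵ × 8.4 × 693,268,900 ≈ 65,106.3 × g
Target RCF = 2 × 65,106.3 ≈ 130,212.6 × g
Your rotor: r = 136 mm = 13.6 cm
130,212.6 = 1.118 × 10⁻⁵ × 13.6 × N²
N² = 130,212.6 / (15.2048 × 10⁻⁵) = 856,391,403
N ≈ √856,391,403 ≈ 29,264.2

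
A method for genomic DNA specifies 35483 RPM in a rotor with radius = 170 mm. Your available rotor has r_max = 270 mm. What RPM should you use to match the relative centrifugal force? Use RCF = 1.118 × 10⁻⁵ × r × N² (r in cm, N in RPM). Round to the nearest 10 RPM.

28160 RPM

Original rotor: r = 170 mm = 17.0 cm
RCF_original = 1.118 × 10⁻⁵ × 17 × (35483)² = 1.118 × 10⁻⁵ × 17 × 1,259,043,289 ≈ 239,293.8 × g
Your rotor: r = 270 mm = 27.0 cm
239,293.8 = 1.118 × 10⁻⁵ × 27 × N²
N² = 239,293.8 / (30.186 × 10⁻⁵) = 792,731,067
N ≈ √792,731,067 ≈ 28,155.5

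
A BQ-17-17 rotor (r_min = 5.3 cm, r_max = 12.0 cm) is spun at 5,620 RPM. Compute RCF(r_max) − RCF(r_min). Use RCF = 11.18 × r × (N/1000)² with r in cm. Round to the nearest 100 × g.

≈ 2400 g

RCF_max = 11.18 × 12 × (5.62)² = 11.18 × 12 × 31.5844 ≈ 4,237.4 × g
RCF_min = 11.18 × 5.3 × (5.62)² = 11.18 × 5.3 × 31.5844 ≈ 1,871.5 × g
ΔRCF = 4,237.4 − 1,871.5 = 2,365.9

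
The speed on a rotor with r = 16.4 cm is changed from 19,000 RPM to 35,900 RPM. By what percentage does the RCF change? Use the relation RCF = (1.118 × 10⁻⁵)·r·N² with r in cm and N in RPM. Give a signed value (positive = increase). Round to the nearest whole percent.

+257%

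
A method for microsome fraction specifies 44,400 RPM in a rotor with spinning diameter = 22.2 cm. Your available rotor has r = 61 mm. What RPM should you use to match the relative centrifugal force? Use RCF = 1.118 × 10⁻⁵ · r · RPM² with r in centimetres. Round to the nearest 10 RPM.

Original rotor: r = 22.2 / 2 = 11.1 cm
RCF_original = 1.118 × 10⁻⁵ × 11.1 × (44400)² = 1.118 × 10⁻⁵ × 11.1 × 1,971,360,000 ≈ 244,641.8 × g
Your rotor: r = 61 mm = 6.1 cm
244,641.8 = 1.118 × 10⁻⁵ × 6.1 × N²
N² = 244,641.8 / (6.8198 × 10⁻⁵) = 3,587,228,364
N ≈ √3,587,228,364 ≈ 59,893.5

≈ 59890 RPM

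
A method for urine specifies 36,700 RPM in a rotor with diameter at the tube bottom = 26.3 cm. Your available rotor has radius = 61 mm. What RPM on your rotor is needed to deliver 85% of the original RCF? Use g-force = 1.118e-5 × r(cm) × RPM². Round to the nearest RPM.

≈ 49679 RPM

Original rotor: r = 26.3 / 2 = 13.15 cm
RCF = 1.118 × 10⁻⁵ × r × N²
RCF_original = 1.118 × 10⁻⁵ × 13.15 × (36700)² = 1.118 × 10⁻⁵ × 13.15 × 1,346,890,000 ≈ 198,015.7 × g
Target RCF = 0.85 × 198,015.7 ≈ 168,313.3 × g
Your rotor: r = 61 mm = 6.1 cm
168,313.3 = 1.118 × 10⁻⁵ × 6.1 × N²
N² = 168,313.3 / (6.8198 × 10⁻⁵) = 2,468,009,326
N ≈ √2,468,009,326 ≈ 49,679.1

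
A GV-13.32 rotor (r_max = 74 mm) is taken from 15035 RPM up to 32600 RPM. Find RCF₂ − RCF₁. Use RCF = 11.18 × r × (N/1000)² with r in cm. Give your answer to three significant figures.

≈ 69200 × g

r = 74 mm = 7.4 cm
RCF₁ = 11.18 × 7.4 × (15.035)² = 11.18 × 7.4 × 226.051225 ≈ 18,701.7 × g
RCF₂ = 11.18 × 7.4 × (32.6)² = 11.18 × 7.4 × 1,062.76 ≈ 87,924.3 × g
Increase = 87,924.3 − 18,701.7 = 69,222.6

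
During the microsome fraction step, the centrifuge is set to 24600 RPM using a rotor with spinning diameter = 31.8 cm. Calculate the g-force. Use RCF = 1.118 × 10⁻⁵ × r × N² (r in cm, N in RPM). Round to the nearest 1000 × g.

r = 31.8 / 2 = 15.9 cm
RCF = 1.118 × 10⁻⁵ × 15.9 × (24600)² = 1.118 × 10⁻⁵ × 15.9 × 605,160,000 ≈ 107,574.5 × g

RCF ≈ 108000 g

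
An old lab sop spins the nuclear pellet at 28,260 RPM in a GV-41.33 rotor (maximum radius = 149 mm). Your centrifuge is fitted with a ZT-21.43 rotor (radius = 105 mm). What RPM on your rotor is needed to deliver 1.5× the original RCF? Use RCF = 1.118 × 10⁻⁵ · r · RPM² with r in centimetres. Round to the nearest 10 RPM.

Original rotor: r = 149 mm = 14.9 cm
RCF_original = 1.118 × 10⁻⁵ × 14.9 × (28260)² = 1.118 × 10⁻⁵ × 14.9 × 798,627,600 ≈ 133,037 × g
Target RCF = 1.5 × 133,037 ≈ 199,555.5 × g
Your rotor: r = 105 mm = 10.5 cm
199,555.5 = 1.118 × 10⁻⁵ × 10.5 × N²
N² = 199,555.5 / (11.739 × 10⁻⁵) = 1,699,936,110
N ≈ √1,699,936,110 ≈ 41,230.3

≈ 41230 RPM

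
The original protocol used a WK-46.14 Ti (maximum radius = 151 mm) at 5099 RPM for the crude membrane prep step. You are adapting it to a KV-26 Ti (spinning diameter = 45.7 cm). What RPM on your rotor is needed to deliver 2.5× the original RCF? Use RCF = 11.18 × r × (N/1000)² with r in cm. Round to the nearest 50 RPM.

Original rotor: r = 151 mm = 15.1 cm
RCF_original = 11.18 × 15.1 × (5.099)² = 11.18 × 15.1 × 25.999801 ≈ 4,389.2 × g
Target RCF = 2.5 × 4,389.2 ≈ 10,973 × g
Your rotor: r = 45.7 / 2 = 22.85 cm
10,973 = 11.18 × 22.85 × (N/1000)²
(N/1000)² = 10,973 / 255.463 = 42.95338
N = 1000 × √42.95338 ≈ 6,553.9

≈ 6550 RPM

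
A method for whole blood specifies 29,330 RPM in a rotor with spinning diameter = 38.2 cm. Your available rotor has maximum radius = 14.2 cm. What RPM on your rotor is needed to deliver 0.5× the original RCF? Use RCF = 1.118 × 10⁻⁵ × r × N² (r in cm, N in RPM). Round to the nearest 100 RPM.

Original rotor: r = 38.2 / 2 = 19.1 cm
RCF_original = 1.118 × 10⁻⁵ × 19.1 × (29330)² = 1.118 × 10⁻⁵ × 19.1 × 860,248,900 ≈ 183,695.8 × g
Target RCF = 0.5 × 183,695.8 ≈ 91,847.9 × g
91,847.9 = 1.118 × 10⁻⁵ × 14.2 × N²
N² = 91,847.9 / (15.8756 × 10⁻⁵) = 578,547,582
N ≈ √578,547,582 ≈ 24,053.0

24100 RPM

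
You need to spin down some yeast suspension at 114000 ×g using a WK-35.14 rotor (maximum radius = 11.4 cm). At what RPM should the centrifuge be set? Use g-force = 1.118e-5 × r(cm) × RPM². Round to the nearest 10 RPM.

≈ 29910 RPM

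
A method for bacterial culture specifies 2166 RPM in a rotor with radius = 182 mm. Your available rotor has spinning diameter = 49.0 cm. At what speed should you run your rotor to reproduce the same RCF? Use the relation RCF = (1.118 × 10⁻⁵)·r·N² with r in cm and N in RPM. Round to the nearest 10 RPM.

Original rotor: r = 182 mm = 18.2 cm
RCF_original = 1.118 × 10⁻⁵ × 18.2 × (2166)² = 1.118 × 10⁻⁵ × 18.2 × 4,691,556 ≈ 954.6 × g
Your rotor: r = 49.0 / 2 = 24.5 cm
954.6 = 1.118 × 10⁻⁵ × 24.5 × N²
N² = 954.6 / (27.391 × 10⁻⁵) = 3,485,086
N ≈ √3,485,086 ≈ 1,866.8

≈ 1870 RPM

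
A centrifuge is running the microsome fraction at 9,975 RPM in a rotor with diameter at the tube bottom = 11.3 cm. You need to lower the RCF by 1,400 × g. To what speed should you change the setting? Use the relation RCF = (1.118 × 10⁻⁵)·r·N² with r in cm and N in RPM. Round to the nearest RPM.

N₂ ≈ 8794 RPM

r = 11.3 / 2 = 5.65 cm
Current RCF = 1.118 × 10⁻⁵ × 5.65 × (9975)² = 1.118 × 10⁻⁵ × 5.65 × 99,500,625 ≈ 6,285.2 × g
Target RCF = 6,285.2 − 1,400 = 4,885.2 × g
N² = 4,885.2 / (6.3167 × 10⁻⁵) = 77,337,850
N ≈ √77,337,850 ≈ 8,794.2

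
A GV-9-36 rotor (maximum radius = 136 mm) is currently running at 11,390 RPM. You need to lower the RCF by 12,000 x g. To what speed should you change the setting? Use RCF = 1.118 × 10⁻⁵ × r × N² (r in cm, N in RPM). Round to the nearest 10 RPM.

r = 136 mm = 13.6 cm
Current RCF = 1.118 × 10⁻⁵ × 13.6 × (11390)² = 1.118 × 10⁻⁵ × 13.6 × 129,732,100 ≈ 19,725.5 × g
Target RCF = 19,725.5 − 12,000 = 7,725.5 × g
N² = 7,725.5 / (15.2048 × 10⁻⁵) = 50,809,613
N ≈ √50,809,613 ≈ 7,128.1

≈ 7130 RPM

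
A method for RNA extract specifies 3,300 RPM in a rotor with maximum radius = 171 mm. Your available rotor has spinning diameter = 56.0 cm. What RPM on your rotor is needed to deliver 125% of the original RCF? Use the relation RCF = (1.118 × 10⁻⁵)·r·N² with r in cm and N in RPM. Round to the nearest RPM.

≈ 2883 RPM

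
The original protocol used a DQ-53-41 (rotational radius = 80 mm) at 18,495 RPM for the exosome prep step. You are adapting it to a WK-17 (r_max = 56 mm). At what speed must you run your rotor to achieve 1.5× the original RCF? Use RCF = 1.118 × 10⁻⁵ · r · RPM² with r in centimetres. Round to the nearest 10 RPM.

≈ 27070 RPM

Original rotor: r = 80 mm = 8.0 cm
RCF = 1.118 × 10⁻⁵ × r × N²
RCF_original = 1.118 × 10⁻⁵ × 8 × (18495)² = 1.118 × 10⁻⁵ × 8 × 342,065,025 ≈ 30,594.3 × g
Target RCF = 1.5 × 30,594.3 ≈ 45,891.4 × g
Your rotor: r = 56 mm = 5.6 cm
45,891.4 = 1.118 × 10⁻⁵ × 5.6 × N²
N² = 45,891.4 / (6.2608 × 10⁻⁵) = 732,995,783
N ≈ √732,995,783 ≈ 27,073.9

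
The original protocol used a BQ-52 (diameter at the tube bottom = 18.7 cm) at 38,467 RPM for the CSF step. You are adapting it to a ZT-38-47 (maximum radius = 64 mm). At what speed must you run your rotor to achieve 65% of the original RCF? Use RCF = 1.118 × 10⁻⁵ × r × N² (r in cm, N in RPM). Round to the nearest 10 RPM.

Original rotor: r = 18.7 / 2 = 9.35 cm
RCF_original = 1.118 × 10⁻⁵ × 9.35 × (38467)² = 1.118 × 10⁻⁵ × 9.35 × 1,479,710,089 ≈ 154,678.5 × g
Target RCF = 0.65 × 154,678.5 ≈ 100,541 × g
Your rotor: r = 64 mm = 6.4 cm
100,541 = 1.118 × 10⁻⁵ × 6.4 × N²
N² = 100,541 / (7.1552 × 10⁻⁵) = 1,405,145,908
N ≈ √1,405,145,908 ≈ 37,485.3

37490 RPM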